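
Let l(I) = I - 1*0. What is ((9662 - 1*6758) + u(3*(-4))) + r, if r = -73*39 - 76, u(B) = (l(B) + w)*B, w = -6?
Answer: 197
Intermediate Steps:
l(I) = I (l(I) = I + 0 = I)
u(B) = B*(-6 + B) (u(B) = (B - 6)*B = (-6 + B)*B = B*(-6 + B))
r = -2923 (r = -2847 - 76 = -2923)
((9662 - 1*6758) + u(3*(-4))) + r = ((9662 - 1*6758) + (3*(-4))*(-6 + 3*(-4))) - 2923 = ((9662 - 6758) - 12*(-6 - 12)) - 2923 = (2904 - 12*(-18)) - 2923 = (2904 + 216) - 2923 = 3120 - 2923 = 197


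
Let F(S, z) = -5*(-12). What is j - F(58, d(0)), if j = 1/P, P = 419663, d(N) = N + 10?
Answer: -25179779/419663 ≈ -60.000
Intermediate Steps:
d(N) = 10 + N
F(S, z) = 60
j = 1/419663 ≈ 2.3829e-6
j - F(58, d(0)) = 1/419663 - 1*60 = 1/419663 - 60 = -25179779/419663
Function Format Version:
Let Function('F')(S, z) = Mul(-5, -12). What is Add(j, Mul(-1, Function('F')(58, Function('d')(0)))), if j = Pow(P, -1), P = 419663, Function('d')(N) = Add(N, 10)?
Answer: Rational(-25179779, 419663) ≈ -60.000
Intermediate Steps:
Function('d')(N) = Add(10, N)
Function('F')(S, z) = 60
j = Rational(1, 419663) (j = Pow(419663, -1) = Rational(1, 419663) ≈ 2.3829e-6)
Add(j, Mul(-1, Function('F')(58, Function('d')(0)))) = Add(Rational(1, 419663), Mul(-1, 60)) = Add(Rational(1, 419663), -60) = Rational(-25179779, 419663)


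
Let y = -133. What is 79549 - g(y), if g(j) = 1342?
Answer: 78207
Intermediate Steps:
79549 - g(y) = 79549 - 1*1342 = 79549 - 1342 = 78207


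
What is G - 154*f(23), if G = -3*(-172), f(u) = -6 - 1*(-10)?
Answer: -100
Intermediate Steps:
f(u) = 4 (f(u) = -6 + 10 = 4)
G = 516
G - 154*f(23) = 516 - 154*4 = 516 - 616 = -100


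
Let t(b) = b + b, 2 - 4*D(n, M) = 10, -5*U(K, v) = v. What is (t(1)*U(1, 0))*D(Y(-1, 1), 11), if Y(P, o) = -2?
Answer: 0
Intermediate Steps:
U(K, v) = -v/5
D(n, M) = -2 (D(n, M) = ½ - ¼*10 = ½ - 5/2 = -2)
t(b) = 2*b
(t(1)*U(1, 0))*D(Y(-1, 1), 11) = ((2*1)*(-⅕*0))*(-2) = (2*0)*(-2) = 0*(-2) = 0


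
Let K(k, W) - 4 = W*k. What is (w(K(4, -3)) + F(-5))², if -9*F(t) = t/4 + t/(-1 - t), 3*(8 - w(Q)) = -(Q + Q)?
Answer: 2809/324 ≈ 8.6698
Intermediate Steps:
K(k, W) = 4 + W*k
w(Q) = 8 + 2*Q/3 (w(Q) = 8 - (-1)*(Q + Q)/3 = 8 - (-1)*2*Q/3 = 8 - (-2)*Q/3 = 8 + 2*Q/3)
F(t) = -t/36 - t/(9*(-1 - t)) (F(t) = -(t/4 + t/(-1 - t))/9 = -t/36 - t/(9*(-1 - t)))
(w(K(4, -3)) + F(-5))² = ((8 + 2*(4 - 3*4)/3) + (1/36)*(-5)*(3 - 1*(-5))/(1 - 5))² = ((8 + 2*(4 - 12)/3) + (1/36)*(-5)*(3 + 5)/(-4))² = ((8 + (⅔)*(-8)) + (1/36)*(-5)*(-¼)*8)² = ((8 - 16/3) + 5/18)² = (8/3 + 5/18)² = (53/18)² = 2809/324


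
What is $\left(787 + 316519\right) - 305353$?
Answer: $11953$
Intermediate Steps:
$\left(787 + 316519\right) - 305353 = 317306 - 305353 = 11953$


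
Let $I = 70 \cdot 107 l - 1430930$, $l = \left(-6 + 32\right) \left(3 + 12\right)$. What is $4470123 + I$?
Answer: $5960293$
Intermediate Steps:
$l = 390$ ($l = 26 \cdot 15 = 390$)
$I = 1490170$ ($I = 70 \cdot 107 \cdot 390 - 1430930 = 7490 \cdot 390 - 1430930 = 2921100 - 1430930 = 1490170$)
$4470123 + I = 4470123 + 1490170 = 5960293$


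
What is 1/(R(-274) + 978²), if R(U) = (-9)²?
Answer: 1/956565 ≈ 1.0454e-6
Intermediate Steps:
R(U) = 81
1/(R(-274) + 978²) = 1/(81 + 978²) = 1/(81 + 956484) = 1/956565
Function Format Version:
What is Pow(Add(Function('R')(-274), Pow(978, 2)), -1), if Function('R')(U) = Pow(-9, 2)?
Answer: Rational(1, 956565) ≈ 1.0454e-6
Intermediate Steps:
Function('R')(U) = 81
Pow(Add(Function('R')(-274), Pow(978, 2)), -1) = Pow(Add(81, Pow(978, 2)), -1) = Pow(Add(81, 956484), -1) = Pow(956565, -1) = Rational(1, 956565)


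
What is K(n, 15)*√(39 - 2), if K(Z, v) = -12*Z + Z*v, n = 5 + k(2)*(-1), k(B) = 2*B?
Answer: 3*√37 ≈ 18.248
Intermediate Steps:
n = 1 (n = 5 + (2*2)*(-1) = 5 + 4*(-1) = 5 - 4 = 1)
K(n, 15)*√(39 - 2) = (1*(-12 + 15))*√(39 - 2) = (1*3)*√37 = 3*√37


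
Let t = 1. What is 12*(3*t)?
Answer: 36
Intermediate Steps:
12*(3*t) = 12*(3*1) = 12*3 = 36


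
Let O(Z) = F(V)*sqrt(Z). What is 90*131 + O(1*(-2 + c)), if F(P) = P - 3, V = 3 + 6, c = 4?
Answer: 11790 + 6*sqrt(2) ≈ 11798.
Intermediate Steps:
V = 9
F(P) = -3 + P
O(Z) = 6*sqrt(Z) (O(Z) = (-3 + 9)*sqrt(Z) = 6*sqrt(Z))
90*131 + O(1*(-2 + c)) = 90*131 + 6*sqrt(1*(-2 + 4)) = 11790 + 6*sqrt(1*2) = 11790 + 6*sqrt(2)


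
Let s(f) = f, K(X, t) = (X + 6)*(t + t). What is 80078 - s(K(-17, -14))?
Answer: 79770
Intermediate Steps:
K(X, t) = 2*t*(6 + X) (K(X, t) = (6 + X)*(2*t) = 2*t*(6 + X))
80078 - s(K(-17, -14)) = 80078 - 2*(-14)*(6 - 17) = 80078 - 2*(-14)*(-11) = 80078 - 1*308 = 80078 - 308 = 79770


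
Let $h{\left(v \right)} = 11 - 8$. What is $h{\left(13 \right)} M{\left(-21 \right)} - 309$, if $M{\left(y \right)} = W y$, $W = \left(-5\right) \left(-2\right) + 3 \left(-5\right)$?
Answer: $6$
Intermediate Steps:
$h{\left(v \right)} = 3$ ($h{\left(v \right)} = 11 - 8 = 3$)
$W = -5$ ($W = 10 - 15 = -5$)
$M{\left(y \right)} = - 5 y$
$h{\left(13 \right)} M{\left(-21 \right)} - 309 = 3 \left(\left(-5\right) \left(-21\right)\right) - 309 = 3 \cdot 105 - 309 = 315 - 309 = 6$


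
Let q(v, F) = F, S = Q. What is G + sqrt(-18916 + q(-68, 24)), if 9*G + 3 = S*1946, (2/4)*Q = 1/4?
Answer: 970/9 + 2*I*sqrt(4723) ≈ 107.78 + 137.45*I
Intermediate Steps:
Q = 1/2 (Q = 2/4 = 2*(1/4) = 1/2 ≈ 0.50000)
S = 1/2 ≈ 0.50000
G = 970/9 (G = -1/3 + ((1/2)*1946)/9 = -1/3 + (1/9)*973 = -1/3 + 973/9 = 970/9 ≈ 107.78)
G + sqrt(-18916 + q(-68, 24)) = 970/9 + sqrt(-18916 + 24) = 970/9 + sqrt(-18892) = 970/9 + 2*I*sqrt(4723)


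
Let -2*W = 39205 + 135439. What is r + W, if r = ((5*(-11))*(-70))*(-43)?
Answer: -252872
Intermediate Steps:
W = -87322 (W = -(39205 + 135439)/2 = -½*174644 = -87322)
r = -165550 (r = -55*(-70)*(-43) = 3850*(-43) = -165550)
r + W = -165550 - 87322 = -252872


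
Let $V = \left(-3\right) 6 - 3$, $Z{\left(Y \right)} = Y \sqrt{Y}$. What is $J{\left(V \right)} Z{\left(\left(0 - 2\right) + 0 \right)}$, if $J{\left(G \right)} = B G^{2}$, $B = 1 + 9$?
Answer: $- 8820 i \sqrt{2} \approx - 12473.0 i$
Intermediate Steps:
$B = 10$
$Z{\left(Y \right)} = Y^{\frac{3}{2}}$
$V = -21$ ($V = -18 - 3 = -21$)
$J{\left(G \right)} = 10 G^{2}$
$J{\left(V \right)} Z{\left(\left(0 - 2\right) + 0 \right)} = 10 \left(-21\right)^{2} \left(\left(0 - 2\right) + 0\right)^{\frac{3}{2}} = 10 \cdot 441 \left(-2 + 0\right)^{\frac{3}{2}} = 4410 \left(-2\right)^{\frac{3}{2}} = 4410 \left(- 2 i \sqrt{2}\right) = - 8820 i \sqrt{2}$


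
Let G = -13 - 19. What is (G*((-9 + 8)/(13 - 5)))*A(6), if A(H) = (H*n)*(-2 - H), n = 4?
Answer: -768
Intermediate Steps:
A(H) = 4*H*(-2 - H) (A(H) = (H*4)*(-2 - H) = (4*H)*(-2 - H) = 4*H*(-2 - H))
G = -32
(G*((-9 + 8)/(13 - 5)))*A(6) = (-32*(-9 + 8)/(13 - 5))*(-4*6*(2 + 6)) = (-(-32)/8)*(-4*6*8) = -(-32)/8*(-192) = -32*(-⅛)*(-192) = 4*(-192) = -768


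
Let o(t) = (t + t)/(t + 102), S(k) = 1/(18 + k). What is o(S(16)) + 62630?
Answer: 217263472/3469 ≈ 62630.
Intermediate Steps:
o(t) = 2*t/(102 + t) (o(t) = (2*t)/(102 + t) = 2*t/(102 + t))
o(S(16)) + 62630 = 2/((18 + 16)*(102 + 1/(18 + 16))) + 62630 = 2/(34*(102 + 1/34)) + 62630 = 2*(1/34)/(102 + 1/34) + 62630 = 2*(1/34)/(3469/34) + 62630 = 2*(1/34)*(34/3469) + 62630 = 2/3469 + 62630 = 217263472/3469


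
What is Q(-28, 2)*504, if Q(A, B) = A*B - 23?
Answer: -39816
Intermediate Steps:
Q(A, B) = -23 + A*B
Q(-28, 2)*504 = (-23 - 28*2)*504 = (-23 - 56)*504 = -79*504 = -39816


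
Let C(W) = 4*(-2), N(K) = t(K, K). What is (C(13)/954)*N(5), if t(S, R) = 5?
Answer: -20/477 ≈ -0.041929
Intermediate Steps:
N(K) = 5
C(W) = -8
(C(13)/954)*N(5) = -8/954*5 = -8*1/954*5 = -4/477*5 = -20/477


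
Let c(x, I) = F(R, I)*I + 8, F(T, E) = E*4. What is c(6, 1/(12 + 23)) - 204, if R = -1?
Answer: -240096/1225 ≈ -196.00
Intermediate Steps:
F(T, E) = 4*E
c(x, I) = 8 + 4*I² (c(x, I) = (4*I)*I + 8 = 4*I² + 8 = 8 + 4*I²)
c(6, 1/(12 + 23)) - 204 = (8 + 4*(1/(12 + 23))²) - 204 = (8 + 4*(1/35)²) - 204 = (8 + 4*(1/1225)) - 204 = (8 + 4/1225) - 204 = 9804/1225 - 204 = -240096/1225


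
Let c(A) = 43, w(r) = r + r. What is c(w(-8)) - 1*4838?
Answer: -4795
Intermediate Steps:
w(r) = 2*r
c(w(-8)) - 1*4838 = 43 - 1*4838 = 43 - 4838 = -4795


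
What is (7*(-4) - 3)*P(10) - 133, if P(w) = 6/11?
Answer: -1649/11 ≈ -149.91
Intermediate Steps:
P(w) = 6/11 (P(w) = 6*(1/11) = 6/11)
(7*(-4) - 3)*P(10) - 133 = (7*(-4) - 3)*(6/11) - 133 = (-28 - 3)*(6/11) - 133 = -31*6/11 - 133 = -186/11 - 133 = -1649/11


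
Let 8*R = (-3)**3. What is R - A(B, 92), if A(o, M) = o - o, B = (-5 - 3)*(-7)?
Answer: -27/8 ≈ -3.3750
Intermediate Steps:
B = 56 (B = -8*(-7) = 56)
R = -27/8 (R = (1/8)*(-3)**3 = (1/8)*(-27) = -27/8 ≈ -3.3750)
A(o, M) = 0
R - A(B, 92) = -27/8 - 1*0 = -27/8 + 0 = -27/8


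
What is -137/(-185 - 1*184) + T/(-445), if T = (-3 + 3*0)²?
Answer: 57644/164205 ≈ 0.35105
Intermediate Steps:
T = 9 (T = (-3 + 0)² = (-3)² = 9)
-137/(-185 - 1*184) + T/(-445) = -137/(-185 - 1*184) + 9/(-445) = -137/(-185 - 184) + 9*(-1/445) = -137/(-369) - 9/445 = -137*(-1/369) - 9/445 = 137/369 - 9/445 = 57644/164205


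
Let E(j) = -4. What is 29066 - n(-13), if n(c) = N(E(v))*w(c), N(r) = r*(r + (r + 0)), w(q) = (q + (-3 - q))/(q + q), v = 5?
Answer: 377810/13 ≈ 29062.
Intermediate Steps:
w(q) = -3/(2*q) (w(q) = -3*1/(2*q) = -3/(2*q))
N(r) = 2*r² (N(r) = r*(r + r) = r*(2*r) = 2*r²)
n(c) = -48/c (n(c) = (2*(-4)²)*(-3/(2*c)) = (2*16)*(-3/(2*c)) = 32*(-3/(2*c)) = -48/c)
29066 - n(-13) = 29066 - (-48)/(-13) = 29066 - (-48)*(-1)/13 = 29066 - 1*48/13 = 29066 - 48/13 = 377810/13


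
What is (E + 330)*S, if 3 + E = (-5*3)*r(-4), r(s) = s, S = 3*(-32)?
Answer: -37152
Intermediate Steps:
S = -96
E = 57 (E = -3 - 5*3*(-4) = -3 - 15*(-4) = -3 + 60 = 57)
(E + 330)*S = (57 + 330)*(-96) = 387*(-96) = -37152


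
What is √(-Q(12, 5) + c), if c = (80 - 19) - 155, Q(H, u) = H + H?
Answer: I*√118 ≈ 10.863*I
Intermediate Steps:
Q(H, u) = 2*H
c = -94 (c = 61 - 155 = -94)
√(-Q(12, 5) + c) = √(-2*12 - 94) = √(-1*24 - 94) = √(-24 - 94) = √(-118) = I*√118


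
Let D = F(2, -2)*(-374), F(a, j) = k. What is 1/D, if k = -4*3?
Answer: 1/4488 ≈ 0.00022282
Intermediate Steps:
k = -12
F(a, j) = -12
D = 4488 (D = -12*(-374) = 4488)
1/D = 1/4488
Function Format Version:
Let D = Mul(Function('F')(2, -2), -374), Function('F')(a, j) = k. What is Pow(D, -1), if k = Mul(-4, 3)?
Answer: Rational(1, 4488) ≈ 0.00022282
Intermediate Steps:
k = -12
Function('F')(a, j) = -12
D = 4488 (D = Mul(-12, -374) = 4488)
Pow(D, -1) = Pow(4488, -1) = Rational(1, 4488)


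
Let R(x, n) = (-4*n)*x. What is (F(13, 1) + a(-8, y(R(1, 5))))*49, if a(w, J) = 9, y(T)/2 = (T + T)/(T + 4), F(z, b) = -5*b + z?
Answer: 833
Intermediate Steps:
R(x, n) = -4*n*x
F(z, b) = z - 5*b
y(T) = 4*T/(4 + T) (y(T) = 2*((T + T)/(T + 4)) = 2*((2*T)/(4 + T)) = 2*(2*T/(4 + T)) = 4*T/(4 + T))
(F(13, 1) + a(-8, y(R(1, 5))))*49 = ((13 - 5*1) + 9)*49 = ((13 - 5) + 9)*49 = (8 + 9)*49 = 17*49 = 833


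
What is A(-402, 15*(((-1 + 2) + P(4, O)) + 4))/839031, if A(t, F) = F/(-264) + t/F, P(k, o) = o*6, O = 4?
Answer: -10939/3568678520 ≈ -3.0653e-6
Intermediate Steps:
P(k, o) = 6*o
A(t, F) = -F/264 + t/F (A(t, F) = F*(-1/264) + t/F = -F/264 + t/F)
A(-402, 15*(((-1 + 2) + P(4, O)) + 4))/839031 = (-5*(((-1 + 2) + 6*4) + 4)/88 - 402*1/(15*(((-1 + 2) + 6*4) + 4)))/839031 = (-5*((1 + 24) + 4)/88 - 402*1/(15*((1 + 24) + 4)))*(1/839031) = (-5*(25 + 4)/88 - 402*1/(15*(25 + 4)))*(1/839031) = (-5*29/88 - 402/(15*29))*(1/839031) = (-1/264*435 - 402/435)*(1/839031) = (-145/88 - 402*1/435)*(1/839031) = (-145/88 - 134/145)*(1/839031) = -32817/12760*1/839031 = -10939/3568678520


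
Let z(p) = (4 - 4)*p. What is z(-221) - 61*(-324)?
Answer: 19764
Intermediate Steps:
z(p) = 0 (z(p) = 0*p = 0)
z(-221) - 61*(-324) = 0 - 61*(-324) = 0 + 19764 = 19764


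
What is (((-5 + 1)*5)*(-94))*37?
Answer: 69560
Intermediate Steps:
(((-5 + 1)*5)*(-94))*37 = (-4*5*(-94))*37 = -20*(-94)*37 = 1880*37 = 69560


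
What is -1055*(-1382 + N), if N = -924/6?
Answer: 1620480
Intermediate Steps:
N = -154 (N = -924/6 = -132*7/6 = -154)
-1055*(-1382 + N) = -1055*(-1382 - 154) = -1055*(-1536) = 1620480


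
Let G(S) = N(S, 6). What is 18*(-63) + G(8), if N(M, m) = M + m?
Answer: -1120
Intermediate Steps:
G(S) = 6 + S (G(S) = S + 6 = 6 + S)
18*(-63) + G(8) = 18*(-63) + (6 + 8) = -1134 + 14 = -1120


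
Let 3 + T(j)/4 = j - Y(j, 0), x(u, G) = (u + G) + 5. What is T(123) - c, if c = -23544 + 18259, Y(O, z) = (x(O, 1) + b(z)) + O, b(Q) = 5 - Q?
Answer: 4737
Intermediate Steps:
x(u, G) = 5 + G + u (x(u, G) = (G + u) + 5 = 5 + G + u)
Y(O, z) = 11 - z + 2*O (Y(O, z) = ((5 + 1 + O) + (5 - z)) + O = ((6 + O) + (5 - z)) + O = (11 + O - z) + O = 11 - z + 2*O)
T(j) = -56 - 4*j (T(j) = -12 + 4*(j - (11 - 1*0 + 2*j)) = -12 + 4*(j - (11 + 0 + 2*j)) = -12 + 4*(j - (11 + 2*j)) = -12 + 4*(j + (-11 - 2*j)) = -12 + 4*(-11 - j) = -12 + (-44 - 4*j) = -56 - 4*j)
c = -5285
T(123) - c = (-56 - 4*123) - 1*(-5285) = (-56 - 492) + 5285 = -548 + 5285 = 4737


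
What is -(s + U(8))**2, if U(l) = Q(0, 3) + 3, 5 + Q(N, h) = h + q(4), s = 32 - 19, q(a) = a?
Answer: -324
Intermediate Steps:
s = 13
Q(N, h) = -1 + h (Q(N, h) = -5 + (h + 4) = -5 + (4 + h) = -1 + h)
U(l) = 5 (U(l) = (-1 + 3) + 3 = 2 + 3 = 5)
-(s + U(8))**2 = -(13 + 5)**2 = -1*18**2 = -1*324 = -324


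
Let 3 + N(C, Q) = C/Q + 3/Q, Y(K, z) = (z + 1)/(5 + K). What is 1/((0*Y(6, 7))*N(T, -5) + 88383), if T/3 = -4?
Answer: 1/88383 ≈ 1.1314e-5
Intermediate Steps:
T = -12 (T = 3*(-4) = -12)
Y(K, z) = (1 + z)/(5 + K)
N(C, Q) = -3 + 3/Q + C/Q (N(C, Q) = -3 + (C/Q + 3/Q) = -3 + (3/Q + C/Q) = -3 + 3/Q + C/Q)
1/((0*Y(6, 7))*N(T, -5) + 88383) = 1/((0*((1 + 7)/(5 + 6)))*((3 - 12 - 3*(-5))/(-5)) + 88383) = 1/((0*(8/11))*(-(3 - 12 + 15)/5) + 88383) = 1/((0*((1/11)*8))*(-⅕*6) + 88383) = 1/((0*(8/11))*(-6/5) + 88383) = 1/(0*(-6/5) + 88383) = 1/(0 + 88383) = 1/88383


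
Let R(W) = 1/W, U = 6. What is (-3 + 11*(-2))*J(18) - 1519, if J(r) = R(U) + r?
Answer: -11839/6 ≈ -1973.2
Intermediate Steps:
J(r) = ⅙ + r (J(r) = 1/6 + r = ⅙ + r)
(-3 + 11*(-2))*J(18) - 1519 = (-3 + 11*(-2))*(⅙ + 18) - 1519 = (-3 - 22)*(109/6) - 1519 = -25*109/6 - 1519 = -2725/6 - 1519 = -11839/6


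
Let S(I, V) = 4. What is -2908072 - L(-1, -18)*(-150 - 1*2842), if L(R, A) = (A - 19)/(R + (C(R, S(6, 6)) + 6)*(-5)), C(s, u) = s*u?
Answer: -2898008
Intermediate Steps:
L(R, A) = (-19 + A)/(-30 - 19*R) (L(R, A) = (A - 19)/(R + (R*4 + 6)*(-5)) = (-19 + A)/(R + (4*R + 6)*(-5)) = (-19 + A)/(R + (6 + 4*R)*(-5)) = (-19 + A)/(R + (-30 - 20*R)) = (-19 + A)/(-30 - 19*R))
-2908072 - L(-1, -18)*(-150 - 1*2842) = -2908072 - (19 - 1*(-18))/(30 + 19*(-1))*(-150 - 1*2842) = -2908072 - (19 + 18)/(30 - 19)*(-150 - 2842) = -2908072 - 37/11*(-2992) = -2908072 - (1/11)*37*(-2992) = -2908072 - 37*(-2992)/11 = -2908072 - 1*(-10064) = -2908072 + 10064 = -2898008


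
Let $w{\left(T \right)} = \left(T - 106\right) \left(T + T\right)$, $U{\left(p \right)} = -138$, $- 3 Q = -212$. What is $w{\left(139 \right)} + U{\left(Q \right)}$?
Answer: $9036$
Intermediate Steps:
$Q = \frac{212}{3}$ ($Q = \left(- \frac{1}{3}\right) \left(-212\right) = \frac{212}{3} \approx 70.667$)
$w{\left(T \right)} = 2 T \left(-106 + T\right)$ ($w{\left(T \right)} = \left(-106 + T\right) 2 T = 2 T \left(-106 + T\right)$)
$w{\left(139 \right)} + U{\left(Q \right)} = 2 \cdot 139 \left(-106 + 139\right) - 138 = 2 \cdot 139 \cdot 33 - 138 = 9174 - 138 = 9036$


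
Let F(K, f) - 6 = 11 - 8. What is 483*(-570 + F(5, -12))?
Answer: -270963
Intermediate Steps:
F(K, f) = 9 (F(K, f) = 6 + (11 - 8) = 6 + 3 = 9)
483*(-570 + F(5, -12)) = 483*(-570 + 9) = 483*(-561) = -270963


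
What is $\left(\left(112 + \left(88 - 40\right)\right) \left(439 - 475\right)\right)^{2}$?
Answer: $33177600$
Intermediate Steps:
$\left(\left(112 + \left(88 - 40\right)\right) \left(439 - 475\right)\right)^{2} = \left(\left(112 + \left(88 - 40\right)\right) \left(-36\right)\right)^{2} = \left(\left(112 + 48\right) \left(-36\right)\right)^{2} = \left(160 \left(-36\right)\right)^{2} = \left(-5760\right)^{2} = 33177600$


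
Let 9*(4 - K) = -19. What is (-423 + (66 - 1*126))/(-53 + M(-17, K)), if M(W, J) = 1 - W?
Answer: 69/5 ≈ 13.800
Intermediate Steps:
K = 55/9 (K = 4 - ⅑*(-19) = 4 + 19/9 = 55/9 ≈ 6.1111)
(-423 + (66 - 1*126))/(-53 + M(-17, K)) = (-423 + (66 - 1*126))/(-53 + (1 - 1*(-17))) = (-423 + (66 - 126))/(-53 + (1 + 17)) = (-423 - 60)/(-53 + 18) = -483/(-35) = -483*(-1/35) = 69/5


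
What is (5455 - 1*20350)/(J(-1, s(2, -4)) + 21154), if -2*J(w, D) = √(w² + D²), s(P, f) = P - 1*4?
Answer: -1260355320/1789966859 - 29790*√5/1789966859 ≈ -0.70416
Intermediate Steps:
s(P, f) = -4 + P (s(P, f) = P - 4 = -4 + P)
J(w, D) = -√(D² + w²)/2 (J(w, D) = -√(w² + D²)/2 = -√(D² + w²)/2)
(5455 - 1*20350)/(J(-1, s(2, -4)) + 21154) = (5455 - 1*20350)/(-√((-4 + 2)² + (-1)²)/2 + 21154) = (5455 - 20350)/(-√((-2)² + 1)/2 + 21154) = -14895/(-√(4 + 1)/2 + 21154) = -14895/(-√5/2 + 21154) = -14895/(21154 - √5/2)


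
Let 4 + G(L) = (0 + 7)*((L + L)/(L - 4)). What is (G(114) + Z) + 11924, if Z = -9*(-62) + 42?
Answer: 689398/55 ≈ 12535.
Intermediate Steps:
Z = 600 (Z = 558 + 42 = 600)
G(L) = -4 + 14*L/(-4 + L) (G(L) = -4 + (0 + 7)*((L + L)/(L - 4)) = -4 + 7*((2*L)/(-4 + L)) = -4 + 7*(2*L/(-4 + L)) = -4 + 14*L/(-4 + L))
(G(114) + Z) + 11924 = (2*(8 + 5*114)/(-4 + 114) + 600) + 11924 = (2*(8 + 570)/110 + 600) + 11924 = (2*(1/110)*578 + 600) + 11924 = (578/55 + 600) + 11924 = 33578/55 + 11924 = 689398/55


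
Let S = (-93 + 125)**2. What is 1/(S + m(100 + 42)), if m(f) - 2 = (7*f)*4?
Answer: 1/5002 ≈ 0.00019992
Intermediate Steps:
S = 1024 (S = 32**2 = 1024)
m(f) = 2 + 28*f (m(f) = 2 + (7*f)*4 = 2 + 28*f)
1/(S + m(100 + 42)) = 1/(1024 + (2 + 28*(100 + 42))) = 1/(1024 + (2 + 28*142)) = 1/(1024 + (2 + 3976)) = 1/(1024 + 3978) = 1/5002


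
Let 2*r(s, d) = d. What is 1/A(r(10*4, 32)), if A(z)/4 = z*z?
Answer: 1/1024 ≈ 0.00097656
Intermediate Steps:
r(s, d) = d/2
A(z) = 4*z² (A(z) = 4*(z*z) = 4*z²)
1/A(r(10*4, 32)) = 1/(4*((½)*32)²) = 1/(4*16²) = 1/(4*256) = 1/1024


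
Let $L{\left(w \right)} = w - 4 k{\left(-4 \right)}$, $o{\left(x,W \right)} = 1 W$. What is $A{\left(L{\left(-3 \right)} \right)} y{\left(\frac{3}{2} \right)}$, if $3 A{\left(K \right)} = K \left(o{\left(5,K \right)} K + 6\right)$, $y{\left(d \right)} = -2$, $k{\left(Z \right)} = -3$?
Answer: $-522$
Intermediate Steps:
$o{\left(x,W \right)} = W$
$L{\left(w \right)} = 12 + w$ ($L{\left(w \right)} = w - -12 = w + 12 = 12 + w$)
$A{\left(K \right)} = \frac{K \left(6 + K^{2}\right)}{3}$ ($A{\left(K \right)} = \frac{K \left(K K + 6\right)}{3} = \frac{K \left(K^{2} + 6\right)}{3} = \frac{K \left(6 + K^{2}\right)}{3}$)
$A{\left(L{\left(-3 \right)} \right)} y{\left(\frac{3}{2} \right)} = \frac{\left(12 - 3\right) \left(6 + \left(12 - 3\right)^{2}\right)}{3} \left(-2\right) = \frac{1}{3} \cdot 9 \left(6 + 9^{2}\right) \left(-2\right) = \frac{1}{3} \cdot 9 \left(6 + 81\right) \left(-2\right) = \frac{1}{3} \cdot 9 \cdot 87 \left(-2\right) = 261 \left(-2\right) = -522$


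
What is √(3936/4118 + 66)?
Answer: 9*√3504418/2059 ≈ 8.1826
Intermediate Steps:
√(3936/4118 + 66) = √(3936*(1/4118) + 66) = √(1968/2059 + 66) = √(137862/2059) = 9*√3504418/2059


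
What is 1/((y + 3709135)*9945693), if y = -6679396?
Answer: -1/29541304035873 ≈ -3.3851e-14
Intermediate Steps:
1/((y + 3709135)*9945693) = 1/((-6679396 + 3709135)*9945693) = (1/9945693)/(-2970261) = -1/2970261*1/9945693 = -1/29541304035873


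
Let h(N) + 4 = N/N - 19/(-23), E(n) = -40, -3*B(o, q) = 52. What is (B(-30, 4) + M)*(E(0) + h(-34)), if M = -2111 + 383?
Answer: 5078920/69 ≈ 73608.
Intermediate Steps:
B(o, q) = -52/3 (B(o, q) = -⅓*52 = -52/3)
M = -1728
h(N) = -50/23 (h(N) = -4 + (N/N - 19/(-23)) = -4 + (1 - 19*(-1/23)) = -4 + (1 + 19/23) = -4 + 42/23 = -50/23)
(B(-30, 4) + M)*(E(0) + h(-34)) = (-52/3 - 1728)*(-40 - 50/23) = -5236/3*(-970/23) = 5078920/69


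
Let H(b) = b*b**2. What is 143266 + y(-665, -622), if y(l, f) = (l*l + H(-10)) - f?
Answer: 585113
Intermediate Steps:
H(b) = b**3
y(l, f) = -1000 + l**2 - f (y(l, f) = (l*l + (-10)**3) - f = (l**2 - 1000) - f = (-1000 + l**2) - f = -1000 + l**2 - f)
143266 + y(-665, -622) = 143266 + (-1000 + (-665)**2 - 1*(-622)) = 143266 + (-1000 + 442225 + 622) = 143266 + 441847 = 585113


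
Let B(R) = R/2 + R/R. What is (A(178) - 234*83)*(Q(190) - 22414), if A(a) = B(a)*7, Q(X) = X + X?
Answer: 414062928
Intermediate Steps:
B(R) = 1 + R/2 (B(R) = R*(1/2) + 1 = R/2 + 1 = 1 + R/2)
Q(X) = 2*X
A(a) = 7 + 7*a/2 (A(a) = (1 + a/2)*7 = 7 + 7*a/2)
(A(178) - 234*83)*(Q(190) - 22414) = ((7 + (7/2)*178) - 234*83)*(2*190 - 22414) = ((7 + 623) - 19422)*(380 - 22414) = (630 - 19422)*(-22034) = -18792*(-22034) = 414062928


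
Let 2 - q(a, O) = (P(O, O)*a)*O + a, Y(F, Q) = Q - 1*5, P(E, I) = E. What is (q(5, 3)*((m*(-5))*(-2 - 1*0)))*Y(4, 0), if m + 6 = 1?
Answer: -12000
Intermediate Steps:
m = -5 (m = -6 + 1 = -5)
Y(F, Q) = -5 + Q (Y(F, Q) = Q - 5 = -5 + Q)
q(a, O) = 2 - a - a*O**2 (q(a, O) = 2 - ((O*a)*O + a) = 2 - (a*O**2 + a) = 2 - (a + a*O**2) = 2 + (-a - a*O**2) = 2 - a - a*O**2)
(q(5, 3)*((m*(-5))*(-2 - 1*0)))*Y(4, 0) = ((2 - 1*5 - 1*5*3**2)*((-5*(-5))*(-2 - 1*0)))*(-5 + 0) = ((2 - 5 - 1*5*9)*(25*(-2 + 0)))*(-5) = ((2 - 5 - 45)*(25*(-2)))*(-5) = -48*(-50)*(-5) = 2400*(-5) = -12000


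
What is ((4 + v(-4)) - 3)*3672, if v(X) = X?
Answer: -11016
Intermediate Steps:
((4 + v(-4)) - 3)*3672 = ((4 - 4) - 3)*3672 = (0 - 3)*3672 = -3*3672 = -11016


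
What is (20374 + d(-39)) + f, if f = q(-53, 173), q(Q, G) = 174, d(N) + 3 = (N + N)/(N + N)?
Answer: 20546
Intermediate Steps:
d(N) = -2 (d(N) = -3 + (N + N)/(N + N) = -3 + (2*N)/((2*N)) = -3 + (2*N)*(1/(2*N)) = -3 + 1 = -2)
f = 174
(20374 + d(-39)) + f = (20374 - 2) + 174 = 20372 + 174 = 20546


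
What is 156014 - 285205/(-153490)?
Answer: 4789374813/30698 ≈ 1.5602e+5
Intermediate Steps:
156014 - 285205/(-153490) = 156014 - 285205*(-1/153490) = 156014 + 57041/30698 = 4789374813/30698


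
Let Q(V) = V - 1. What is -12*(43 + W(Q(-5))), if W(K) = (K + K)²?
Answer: -2244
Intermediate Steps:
Q(V) = -1 + V
W(K) = 4*K² (W(K) = (2*K)² = 4*K²)
-12*(43 + W(Q(-5))) = -12*(43 + 4*(-1 - 5)²) = -12*(43 + 4*(-6)²) = -12*(43 + 4*36) = -12*(43 + 144) = -12*187 = -2244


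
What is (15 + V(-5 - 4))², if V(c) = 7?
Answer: 484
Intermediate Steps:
(15 + V(-5 - 4))² = (15 + 7)² = 22² = 484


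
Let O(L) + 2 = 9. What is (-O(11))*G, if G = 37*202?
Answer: -52318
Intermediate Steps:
G = 7474
O(L) = 7 (O(L) = -2 + 9 = 7)
(-O(11))*G = -1*7*7474 = -7*7474 = -52318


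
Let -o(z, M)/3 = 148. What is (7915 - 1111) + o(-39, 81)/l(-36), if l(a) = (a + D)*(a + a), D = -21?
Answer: 2326931/342 ≈ 6803.9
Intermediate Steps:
o(z, M) = -444 (o(z, M) = -3*148 = -444)
l(a) = 2*a*(-21 + a) (l(a) = (a - 21)*(a + a) = (-21 + a)*(2*a) = 2*a*(-21 + a))
(7915 - 1111) + o(-39, 81)/l(-36) = (7915 - 1111) - 444*(-1/(72*(-21 - 36))) = 6804 - 444/(2*(-36)*(-57)) = 6804 - 444/4104 = 6804 - 444*1/4104 = 6804 - 37/342 = 2326931/342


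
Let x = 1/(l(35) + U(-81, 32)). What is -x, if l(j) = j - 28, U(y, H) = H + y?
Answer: 1/42 ≈ 0.023810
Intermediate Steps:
l(j) = -28 + j
x = -1/42 (x = 1/((-28 + 35) + (32 - 81)) = 1/(7 - 49) = 1/(-42) = -1/42 ≈ -0.023810)
-x = -1*(-1/42) = 1/42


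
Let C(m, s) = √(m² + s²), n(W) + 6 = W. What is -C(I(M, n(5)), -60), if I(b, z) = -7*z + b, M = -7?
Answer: -60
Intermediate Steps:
n(W) = -6 + W
I(b, z) = b - 7*z
-C(I(M, n(5)), -60) = -√((-7 - 7*(-6 + 5))² + (-60)²) = -√((-7 - 7*(-1))² + 3600) = -√((-7 + 7)² + 3600) = -√(0² + 3600) = -√(0 + 3600) = -√3600 = -1*60 = -60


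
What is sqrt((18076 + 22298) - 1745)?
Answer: sqrt(38629) ≈ 196.54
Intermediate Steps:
sqrt((18076 + 22298) - 1745) = sqrt(40374 - 1745) = sqrt(38629)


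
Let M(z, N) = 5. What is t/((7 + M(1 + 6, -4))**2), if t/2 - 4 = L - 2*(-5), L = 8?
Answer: 11/36 ≈ 0.30556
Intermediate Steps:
t = 44 (t = 8 + 2*(8 - 2*(-5)) = 8 + 2*(8 + 10) = 8 + 2*18 = 8 + 36 = 44)
t/((7 + M(1 + 6, -4))**2) = 44/((7 + 5)**2) = 44/(12**2) = 44/144 = 44*(1/144) = 11/36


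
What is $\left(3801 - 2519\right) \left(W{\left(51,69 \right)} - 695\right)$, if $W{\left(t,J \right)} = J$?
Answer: $-802532$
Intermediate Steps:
$\left(3801 - 2519\right) \left(W{\left(51,69 \right)} - 695\right) = \left(3801 - 2519\right) \left(69 - 695\right) = 1282 \left(-626\right) = -802532$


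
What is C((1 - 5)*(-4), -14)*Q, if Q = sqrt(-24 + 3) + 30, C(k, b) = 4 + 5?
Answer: 270 + 9*I*sqrt(21) ≈ 270.0 + 41.243*I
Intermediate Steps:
C(k, b) = 9
Q = 30 + I*sqrt(21) (Q = sqrt(-21) + 30 = I*sqrt(21) + 30 = 30 + I*sqrt(21) ≈ 30.0 + 4.5826*I)
C((1 - 5)*(-4), -14)*Q = 9*(30 + I*sqrt(21)) = 270 + 9*I*sqrt(21)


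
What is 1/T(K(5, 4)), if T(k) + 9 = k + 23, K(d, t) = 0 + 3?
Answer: 1/17 ≈ 0.058824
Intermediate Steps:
K(d, t) = 3
T(k) = 14 + k (T(k) = -9 + (k + 23) = -9 + (23 + k) = 14 + k)
1/T(K(5, 4)) = 1/(14 + 3) = 1/17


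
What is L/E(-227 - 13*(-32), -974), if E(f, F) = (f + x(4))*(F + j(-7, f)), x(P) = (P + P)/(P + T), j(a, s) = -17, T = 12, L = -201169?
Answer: 402338/375589 ≈ 1.0712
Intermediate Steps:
x(P) = 2*P/(12 + P) (x(P) = (P + P)/(P + 12) = (2*P)/(12 + P) = 2*P/(12 + P))
E(f, F) = (1/2 + f)*(-17 + F) (E(f, F) = (f + 2*4/(12 + 4))*(F - 17) = (f + 2*4/16)*(-17 + F) = (f + 2*4*(1/16))*(-17 + F) = (f + 1/2)*(-17 + F) = (1/2 + f)*(-17 + F))
L/E(-227 - 13*(-32), -974) = -201169/(-17/2 + (1/2)*(-974) - 17*(-227 - 13*(-32)) - 974*(-227 - 13*(-32))) = -201169/(-17/2 - 487 - 17*(-227 + 416) - 974*(-227 + 416)) = -201169/(-17/2 - 487 - 17*189 - 974*189) = -201169/(-17/2 - 487 - 3213 - 184086) = -201169/(-375589/2) = -201169*(-2/375589) = 402338/375589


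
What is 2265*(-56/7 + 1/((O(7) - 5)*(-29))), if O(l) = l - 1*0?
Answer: -1053225/58 ≈ -18159.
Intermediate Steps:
O(l) = l (O(l) = l + 0 = l)
2265*(-56/7 + 1/((O(7) - 5)*(-29))) = 2265*(-56/7 + 1/((7 - 5)*(-29))) = 2265*(-56*⅐ - 1/29/2) = 2265*(-8 + (½)*(-1/29)) = 2265*(-8 - 1/58) = 2265*(-465/58) = -1053225/58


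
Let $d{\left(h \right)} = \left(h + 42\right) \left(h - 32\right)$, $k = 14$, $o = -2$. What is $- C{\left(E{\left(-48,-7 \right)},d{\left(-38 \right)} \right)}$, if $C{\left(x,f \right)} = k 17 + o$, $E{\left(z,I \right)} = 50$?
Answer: $-236$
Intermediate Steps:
$d{\left(h \right)} = \left(-32 + h\right) \left(42 + h\right)$ ($d{\left(h \right)} = \left(42 + h\right) \left(-32 + h\right) = \left(-32 + h\right) \left(42 + h\right)$)
$C{\left(x,f \right)} = 236$ ($C{\left(x,f \right)} = 14 \cdot 17 - 2 = 238 - 2 = 236$)
$- C{\left(E{\left(-48,-7 \right)},d{\left(-38 \right)} \right)} = \left(-1\right) 236 = -236$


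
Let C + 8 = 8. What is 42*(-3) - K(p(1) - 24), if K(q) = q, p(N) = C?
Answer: -102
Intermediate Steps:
C = 0 (C = -8 + 8 = 0)
p(N) = 0
42*(-3) - K(p(1) - 24) = 42*(-3) - (0 - 24) = -126 - 1*(-24) = -126 + 24 = -102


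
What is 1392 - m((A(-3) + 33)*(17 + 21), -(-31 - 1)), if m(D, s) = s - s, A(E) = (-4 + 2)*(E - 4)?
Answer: 1392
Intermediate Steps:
A(E) = 8 - 2*E (A(E) = -2*(-4 + E) = 8 - 2*E)
m(D, s) = 0
1392 - m((A(-3) + 33)*(17 + 21), -(-31 - 1)) = 1392 - 1*0 = 1392 + 0 = 1392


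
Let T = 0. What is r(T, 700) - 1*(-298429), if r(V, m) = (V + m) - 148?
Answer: 298981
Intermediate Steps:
r(V, m) = -148 + V + m
r(T, 700) - 1*(-298429) = (-148 + 0 + 700) - 1*(-298429) = 552 + 298429 = 298981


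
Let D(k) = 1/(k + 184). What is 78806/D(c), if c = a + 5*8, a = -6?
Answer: 17179708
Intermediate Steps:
c = 34 (c = -6 + 5*8 = -6 + 40 = 34)
D(k) = 1/(184 + k)
78806/D(c) = 78806/(1/(184 + 34)) = 78806/(1/218) = 78806*218 = 17179708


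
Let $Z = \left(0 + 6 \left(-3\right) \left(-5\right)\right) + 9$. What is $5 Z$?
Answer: $495$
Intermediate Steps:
$Z = 99$ ($Z = \left(0 - -90\right) + 9 = \left(0 + 90\right) + 9 = 90 + 9 = 99$)
$5 Z = 5 \cdot 99 = 495$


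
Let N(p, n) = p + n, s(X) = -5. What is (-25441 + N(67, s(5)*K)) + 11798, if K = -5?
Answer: -13551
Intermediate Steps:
N(p, n) = n + p
(-25441 + N(67, s(5)*K)) + 11798 = (-25441 + (-5*(-5) + 67)) + 11798 = (-25441 + (25 + 67)) + 11798 = (-25441 + 92) + 11798 = -25349 + 11798 = -13551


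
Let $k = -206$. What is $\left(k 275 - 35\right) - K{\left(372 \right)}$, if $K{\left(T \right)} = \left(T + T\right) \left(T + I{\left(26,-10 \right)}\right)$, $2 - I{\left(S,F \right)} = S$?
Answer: $-315597$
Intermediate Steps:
$I{\left(S,F \right)} = 2 - S$
$K{\left(T \right)} = 2 T \left(-24 + T\right)$ ($K{\left(T \right)} = \left(T + T\right) \left(T + \left(2 - 26\right)\right) = 2 T \left(T + \left(2 - 26\right)\right) = 2 T \left(T - 24\right) = 2 T \left(-24 + T\right)$)
$\left(k 275 - 35\right) - K{\left(372 \right)} = \left(\left(-206\right) 275 - 35\right) - 2 \cdot 372 \left(-24 + 372\right) = \left(-56650 - 35\right) - 2 \cdot 372 \cdot 348 = -56685 - 258912 = -315597$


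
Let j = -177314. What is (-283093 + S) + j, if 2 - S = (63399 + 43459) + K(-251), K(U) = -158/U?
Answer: -142383171/251 ≈ -5.6726e+5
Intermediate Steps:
S = -26821014/251 (S = 2 - ((63399 + 43459) - 158/(-251)) = 2 - (106858 - 158*(-1/251)) = 2 - (106858 + 158/251) = 2 - 1*26821516/251 = 2 - 26821516/251 = -26821014/251 ≈ -1.0686e+5)
(-283093 + S) + j = (-283093 - 26821014/251) - 177314 = -97877357/251 - 177314 = -142383171/251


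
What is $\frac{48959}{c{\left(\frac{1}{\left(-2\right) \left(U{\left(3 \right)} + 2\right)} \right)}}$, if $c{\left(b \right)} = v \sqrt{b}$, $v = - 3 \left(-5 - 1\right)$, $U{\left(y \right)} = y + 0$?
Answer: $- \frac{48959 i \sqrt{10}}{18} \approx - 8601.2 i$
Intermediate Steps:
$U{\left(y \right)} = y$
$v = 18$ ($v = \left(-3\right) \left(-6\right) = 18$)
$c{\left(b \right)} = 18 \sqrt{b}$
$\frac{48959}{c{\left(\frac{1}{\left(-2\right) \left(U{\left(3 \right)} + 2\right)} \right)}} = \frac{48959}{18 \sqrt{\frac{1}{\left(-2\right) \left(3 + 2\right)}}} = \frac{48959}{18 \sqrt{\frac{1}{\left(-2\right) 5}}} = \frac{48959}{18 \sqrt{\frac{1}{-10}}} = \frac{48959}{18 \sqrt{- \frac{1}{10}}} = \frac{48959}{18 \frac{i \sqrt{10}}{10}} = \frac{48959}{\frac{9}{5} i \sqrt{10}} = 48959 \left(- \frac{i \sqrt{10}}{18}\right) = - \frac{48959 i \sqrt{10}}{18}$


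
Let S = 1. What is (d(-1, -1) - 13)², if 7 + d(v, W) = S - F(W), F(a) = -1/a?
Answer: 400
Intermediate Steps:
d(v, W) = -6 + 1/W (d(v, W) = -7 + (1 - (-1)/W) = -7 + (1 + 1/W) = -6 + 1/W)
(d(-1, -1) - 13)² = ((-6 + 1/(-1)) - 13)² = ((-6 - 1) - 13)² = (-7 - 13)² = (-20)² = 400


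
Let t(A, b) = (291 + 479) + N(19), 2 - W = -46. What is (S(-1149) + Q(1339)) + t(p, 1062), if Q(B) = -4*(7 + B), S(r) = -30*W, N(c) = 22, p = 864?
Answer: -6032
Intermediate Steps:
W = 48 (W = 2 - 1*(-46) = 2 + 46 = 48)
t(A, b) = 792 (t(A, b) = (291 + 479) + 22 = 770 + 22 = 792)
S(r) = -1440 (S(r) = -30*48 = -1440)
Q(B) = -28 - 4*B
(S(-1149) + Q(1339)) + t(p, 1062) = (-1440 + (-28 - 4*1339)) + 792 = (-1440 + (-28 - 5356)) + 792 = (-1440 - 5384) + 792 = -6824 + 792 = -6032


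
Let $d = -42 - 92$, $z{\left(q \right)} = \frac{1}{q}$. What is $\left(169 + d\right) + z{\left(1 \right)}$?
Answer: $36$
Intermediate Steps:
$d = -134$ ($d = -42 - 92 = -134$)
$\left(169 + d\right) + z{\left(1 \right)} = \left(169 - 134\right) + 1^{-1} = 35 + 1 = 36$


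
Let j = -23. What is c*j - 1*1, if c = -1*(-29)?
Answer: -668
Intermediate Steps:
c = 29
c*j - 1*1 = 29*(-23) - 1*1 = -667 - 1 = -668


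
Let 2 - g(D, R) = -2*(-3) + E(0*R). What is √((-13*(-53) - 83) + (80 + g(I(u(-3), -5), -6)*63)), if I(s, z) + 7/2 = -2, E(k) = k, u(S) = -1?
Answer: √434 ≈ 20.833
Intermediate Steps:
I(s, z) = -11/2 (I(s, z) = -7/2 - 2 = -11/2)
g(D, R) = -4 (g(D, R) = 2 - (-2*(-3) + 0*R) = 2 - (6 + 0) = 2 - 1*6 = 2 - 6 = -4)
√((-13*(-53) - 83) + (80 + g(I(u(-3), -5), -6)*63)) = √((-13*(-53) - 83) + (80 - 4*63)) = √((689 - 83) + (80 - 252)) = √(606 - 172) = √434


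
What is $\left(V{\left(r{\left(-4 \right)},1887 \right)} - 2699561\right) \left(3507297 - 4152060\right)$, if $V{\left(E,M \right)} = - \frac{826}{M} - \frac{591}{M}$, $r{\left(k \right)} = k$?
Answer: $\frac{1094823268391104}{629} \approx 1.7406 \cdot 10^{12}$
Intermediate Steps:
$V{\left(E,M \right)} = - \frac{1417}{M}$
$\left(V{\left(r{\left(-4 \right)},1887 \right)} - 2699561\right) \left(3507297 - 4152060\right) = \left(- \frac{1417}{1887} - 2699561\right) \left(3507297 - 4152060\right) = \left(\left(-1417\right) \frac{1}{1887} - 2699561\right) \left(-644763\right) = \left(- \frac{1417}{1887} - 2699561\right) \left(-644763\right) = \left(- \frac{5094073024}{1887}\right) \left(-644763\right) = \frac{1094823268391104}{629}$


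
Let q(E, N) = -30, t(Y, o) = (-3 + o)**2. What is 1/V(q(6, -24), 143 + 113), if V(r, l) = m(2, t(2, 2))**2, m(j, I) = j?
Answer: 1/4 ≈ 0.25000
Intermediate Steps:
V(r, l) = 4 (V(r, l) = 2**2 = 4)
1/V(q(6, -24), 143 + 113) = 1/4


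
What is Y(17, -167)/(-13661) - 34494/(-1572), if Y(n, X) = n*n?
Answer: 78461371/3579182 ≈ 21.922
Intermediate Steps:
Y(n, X) = n²
Y(17, -167)/(-13661) - 34494/(-1572) = 17²/(-13661) - 34494/(-1572) = 289*(-1/13661) - 34494*(-1/1572) = -289/13661 + 5749/262 = 78461371/3579182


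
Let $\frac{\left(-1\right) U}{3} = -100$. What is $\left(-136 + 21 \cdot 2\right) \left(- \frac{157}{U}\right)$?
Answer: $\frac{7379}{150} \approx 49.193$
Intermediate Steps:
$U = 300$ ($U = \left(-3\right) \left(-100\right) = 300$)
$\left(-136 + 21 \cdot 2\right) \left(- \frac{157}{U}\right) = \left(-136 + 21 \cdot 2\right) \left(- \frac{157}{300}\right) = \left(-136 + 42\right) \left(\left(-157\right) \frac{1}{300}\right) = \left(-94\right) \left(- \frac{157}{300}\right) = \frac{7379}{150}$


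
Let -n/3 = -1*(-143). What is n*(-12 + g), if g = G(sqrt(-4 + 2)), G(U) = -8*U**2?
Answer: -1716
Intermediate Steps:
g = 16 (g = -8*(sqrt(-4 + 2))**2 = -8*(sqrt(-2))**2 = -8*(I*sqrt(2))**2 = -8*(-2) = 16)
n = -429 (n = -(-3)*(-143) = -3*143 = -429)
n*(-12 + g) = -429*(-12 + 16) = -429*4 = -1716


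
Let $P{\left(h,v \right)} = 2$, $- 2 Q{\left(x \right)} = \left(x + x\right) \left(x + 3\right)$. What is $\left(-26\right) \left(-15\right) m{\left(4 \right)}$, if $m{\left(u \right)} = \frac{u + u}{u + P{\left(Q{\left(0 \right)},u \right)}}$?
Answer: $520$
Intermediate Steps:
$Q{\left(x \right)} = - x \left(3 + x\right)$ ($Q{\left(x \right)} = - \frac{\left(x + x\right) \left(x + 3\right)}{2} = - \frac{2 x \left(3 + x\right)}{2} = - x \left(3 + x\right)$)
$m{\left(u \right)} = \frac{2 u}{2 + u}$ ($m{\left(u \right)} = \frac{u + u}{u + 2} = \frac{2 u}{2 + u}$)
$\left(-26\right) \left(-15\right) m{\left(4 \right)} = \left(-26\right) \left(-15\right) 2 \cdot 4 \frac{1}{2 + 4} = 390 \cdot 2 \cdot 4 \cdot \frac{1}{6} = 390 \cdot \frac{4}{3} = 520$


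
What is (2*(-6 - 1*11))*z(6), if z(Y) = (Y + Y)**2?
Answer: -4896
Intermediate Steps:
z(Y) = 4*Y**2 (z(Y) = (2*Y)**2 = 4*Y**2)
(2*(-6 - 1*11))*z(6) = (2*(-6 - 1*11))*(4*6**2) = (2*(-6 - 11))*(4*36) = (2*(-17))*144 = -34*144 = -4896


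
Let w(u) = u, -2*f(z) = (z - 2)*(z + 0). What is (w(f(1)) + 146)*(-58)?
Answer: -8497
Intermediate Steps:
f(z) = -z*(-2 + z)/2 (f(z) = -(z - 2)*(z + 0)/2 = -(-2 + z)*z/2 = -z*(-2 + z)/2)
(w(f(1)) + 146)*(-58) = ((1/2)*1*(2 - 1*1) + 146)*(-58) = ((1/2)*1*(2 - 1) + 146)*(-58) = ((1/2)*1*1 + 146)*(-58) = (1/2 + 146)*(-58) = (293/2)*(-58) = -8497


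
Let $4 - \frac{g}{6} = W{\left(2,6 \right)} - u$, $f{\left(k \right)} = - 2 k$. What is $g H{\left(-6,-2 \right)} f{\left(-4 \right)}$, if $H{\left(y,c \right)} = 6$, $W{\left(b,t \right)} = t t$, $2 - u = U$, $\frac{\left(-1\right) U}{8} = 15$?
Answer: $25920$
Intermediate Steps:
$U = -120$ ($U = \left(-8\right) 15 = -120$)
$u = 122$ ($u = 2 - -120 = 2 + 120 = 122$)
$W{\left(b,t \right)} = t^{2}$
$g = 540$ ($g = 24 - 6 \left(6^{2} - 122\right) = 24 - 6 \left(36 - 122\right) = 24 - -516 = 24 + 516 = 540$)
$g H{\left(-6,-2 \right)} f{\left(-4 \right)} = 540 \cdot 6 \left(\left(-2\right) \left(-4\right)\right) = 3240 \cdot 8 = 25920$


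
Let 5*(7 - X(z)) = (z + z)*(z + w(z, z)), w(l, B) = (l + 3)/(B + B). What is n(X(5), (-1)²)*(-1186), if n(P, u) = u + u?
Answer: -2372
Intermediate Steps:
w(l, B) = (3 + l)/(2*B) (w(l, B) = (3 + l)/((2*B)) = (3 + l)*(1/(2*B)) = (3 + l)/(2*B))
X(z) = 7 - 2*z*(z + (3 + z)/(2*z))/5 (X(z) = 7 - (z + z)*(z + (3 + z)/(2*z))/5 = 7 - 2*z*(z + (3 + z)/(2*z))/5)
n(P, u) = 2*u
n(X(5), (-1)²)*(-1186) = (2*(-1)²)*(-1186) = (2*1)*(-1186) = 2*(-1186) = -2372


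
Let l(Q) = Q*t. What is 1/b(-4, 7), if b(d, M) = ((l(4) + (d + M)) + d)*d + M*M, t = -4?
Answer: 1/117 ≈ 0.0085470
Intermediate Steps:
l(Q) = -4*Q (l(Q) = Q*(-4) = -4*Q)
b(d, M) = M² + d*(-16 + M + 2*d) (b(d, M) = ((-4*4 + (d + M)) + d)*d + M*M = ((-16 + (M + d)) + d)*d + M² = ((-16 + M + d) + d)*d + M² = (-16 + M + 2*d)*d + M² = d*(-16 + M + 2*d) + M² = M² + d*(-16 + M + 2*d))
1/b(-4, 7) = 1/(7² - 16*(-4) + 2*(-4)² + 7*(-4)) = 1/(49 + 64 + 2*16 - 28) = 1/(49 + 64 + 32 - 28) = 1/117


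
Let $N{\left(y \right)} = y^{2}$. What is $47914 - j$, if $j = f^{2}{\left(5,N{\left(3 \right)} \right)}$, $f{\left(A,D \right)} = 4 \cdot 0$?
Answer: $47914$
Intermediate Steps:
$f{\left(A,D \right)} = 0$
$j = 0$ ($j = 0^{2} = 0$)
$47914 - j = 47914 - 0 = 47914 + 0 = 47914$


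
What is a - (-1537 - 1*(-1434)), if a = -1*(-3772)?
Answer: 3875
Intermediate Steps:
a = 3772
a - (-1537 - 1*(-1434)) = 3772 - (-1537 - 1*(-1434)) = 3772 - (-1537 + 1434) = 3772 - 1*(-103) = 3772 + 103 = 3875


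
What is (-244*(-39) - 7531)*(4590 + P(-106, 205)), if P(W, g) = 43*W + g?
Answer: 470445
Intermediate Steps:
P(W, g) = g + 43*W
(-244*(-39) - 7531)*(4590 + P(-106, 205)) = (-244*(-39) - 7531)*(4590 + (205 + 43*(-106))) = (9516 - 7531)*(4590 + (205 - 4558)) = 1985*(4590 - 4353) = 1985*237 = 470445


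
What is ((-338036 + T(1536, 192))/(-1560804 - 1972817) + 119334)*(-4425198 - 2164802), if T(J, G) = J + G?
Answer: -396982978931140000/504803 ≈ -7.8641e+11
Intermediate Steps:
T(J, G) = G + J
((-338036 + T(1536, 192))/(-1560804 - 1972817) + 119334)*(-4425198 - 2164802) = ((-338036 + (192 + 1536))/(-1560804 - 1972817) + 119334)*(-4425198 - 2164802) = ((-338036 + 1728)/(-3533621) + 119334)*(-6590000) = (-336308*(-1/3533621) + 119334)*(-6590000) = (48044/504803 + 119334)*(-6590000) = (60240209246/504803)*(-6590000) = -396982978931140000/504803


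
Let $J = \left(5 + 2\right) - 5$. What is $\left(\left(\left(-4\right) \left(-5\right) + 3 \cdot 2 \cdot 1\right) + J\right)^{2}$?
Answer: $784$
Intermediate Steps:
$J = 2$ ($J = 7 - 5 = 2$)
$\left(\left(\left(-4\right) \left(-5\right) + 3 \cdot 2 \cdot 1\right) + J\right)^{2} = \left(\left(\left(-4\right) \left(-5\right) + 3 \cdot 2 \cdot 1\right) + 2\right)^{2} = \left(\left(20 + 6 \cdot 1\right) + 2\right)^{2} = \left(\left(20 + 6\right) + 2\right)^{2} = \left(26 + 2\right)^{2} = 28^{2} = 784$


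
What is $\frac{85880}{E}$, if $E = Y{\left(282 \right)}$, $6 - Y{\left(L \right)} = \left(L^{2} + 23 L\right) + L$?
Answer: $- \frac{42940}{43143} \approx -0.99529$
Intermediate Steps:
$Y{\left(L \right)} = 6 - L^{2} - 24 L$ ($Y{\left(L \right)} = 6 - \left(\left(L^{2} + 23 L\right) + L\right) = 6 - \left(L^{2} + 24 L\right) = 6 - L^{2} - 24 L$)
$E = -86286$ ($E = 6 - 282^{2} - 6768 = 6 - 79524 - 6768 = -86286$)
$\frac{85880}{E} = \frac{85880}{-86286} = 85880 \left(- \frac{1}{86286}\right) = - \frac{42940}{43143}$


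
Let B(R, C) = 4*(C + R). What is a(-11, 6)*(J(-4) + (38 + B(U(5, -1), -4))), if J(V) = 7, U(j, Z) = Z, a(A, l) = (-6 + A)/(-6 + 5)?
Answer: 425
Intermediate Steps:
a(A, l) = 6 - A (a(A, l) = (-6 + A)/(-1) = (-6 + A)*(-1) = 6 - A)
B(R, C) = 4*C + 4*R
a(-11, 6)*(J(-4) + (38 + B(U(5, -1), -4))) = (6 - 1*(-11))*(7 + (38 + (4*(-4) + 4*(-1)))) = (6 + 11)*(7 + (38 + (-16 - 4))) = 17*(7 + (38 - 20)) = 17*(7 + 18) = 17*25 = 425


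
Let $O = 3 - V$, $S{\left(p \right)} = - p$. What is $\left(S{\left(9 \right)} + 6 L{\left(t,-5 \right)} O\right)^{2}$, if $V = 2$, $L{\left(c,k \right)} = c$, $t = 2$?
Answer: $9$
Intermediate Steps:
$O = 1$ ($O = 3 - 2 = 1$)
$\left(S{\left(9 \right)} + 6 L{\left(t,-5 \right)} O\right)^{2} = \left(\left(-1\right) 9 + 6 \cdot 2 \cdot 1\right)^{2} = \left(-9 + 6 \cdot 2\right)^{2} = \left(-9 + 12\right)^{2} = 3^{2} = 9$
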